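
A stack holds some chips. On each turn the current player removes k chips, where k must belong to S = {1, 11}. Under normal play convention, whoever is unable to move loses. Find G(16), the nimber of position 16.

0

G(0) = 0
G(1) = mex{0} = 1
G(2) = mex{1} = 0
G(3) = mex{0} = 1
G(4) = mex{1} = 0
G(5) = mex{0} = 1
G(6) = mex{1} = 0
G(7) = mex{0} = 1
G(8) = mex{1} = 0
G(9) = mex{0} = 1
G(10) = mex{1} = 0
G(11) = mex{0,0} = 1
G(12) = mex{1,1} = 0
G(13) = mex{0,0} = 1
G(14) = mex{1,1} = 0
G(15) = mex{0,0} = 1
G(16) = mex{1,1} = 0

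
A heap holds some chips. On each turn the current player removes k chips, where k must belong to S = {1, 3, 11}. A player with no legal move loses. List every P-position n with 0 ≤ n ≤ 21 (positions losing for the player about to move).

G(0) = 0
G(1) = mex{0} = 1
G(2) = mex{1} = 0
G(3) = mex{0,0} = 1
G(4) = mex{1,1} = 0
G(5) = mex{0,0} = 1
G(6) = mex{1,1} = 0
G(7) = mex{0,0} = 1
G(8) = mex{1,1} = 0
G(9) = mex{0,0} = 1
G(10) = mex{1,1} = 0
G(11) = mex{0,0,0} = 1
G(12) = mex{1,1,1} = 0
G(13) = mex{0,0,0} = 1
G(14) = mex{1,1,1} = 0
G(15) = mex{0,0,0} = 1
G(16) = mex{1,1,1} = 0
G(17) = mex{0,0,0} = 1
G(18) = mex{1,1,1} = 0
G(19) = mex{0,0,0} = 1
G(20) = mex{1,1,1} = 0
G(21) = mex{0,0,0} = 1
P-positions are exactly the n with G(n) = 0.

0, 2, 4, 6, 8, 10, 12, 14, 16, 18, 20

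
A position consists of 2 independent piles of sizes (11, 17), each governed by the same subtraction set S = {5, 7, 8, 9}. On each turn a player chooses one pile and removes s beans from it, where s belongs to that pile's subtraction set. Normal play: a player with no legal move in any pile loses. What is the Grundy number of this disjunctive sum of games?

All piles use S = {5, 7, 8, 9}:
G(0) = 0
G(1) = mex{} = 0
G(2) = mex{} = 0
G(3) = mex{} = 0
G(4) = mex{} = 0
G(5) = mex{0} = 1
G(6) = mex{0} = 1
G(7) = mex{0,0} = 1
G(8) = mex{0,0,0} = 1
G(9) = mex{0,0,0,0} = 1
G(10) = mex{1,0,0,0} = 2
G(11) = mex{1,0,0,0} = 2
G(12) = mex{1,1,0,0} = 2
G(13) = mex{1,1,1,0} = 2
G(14) = mex{1,1,1,1} = 0
G(15) = mex{2,1,1,1} = 0
G(16) = mex{2,1,1,1} = 0
G(17) = mex{2,2,1,1} = 0
Pile A: G(11) = 2.
Pile B: G(17) = 0.
Combined Grundy value = 2 ⊕ 0 = 2.

2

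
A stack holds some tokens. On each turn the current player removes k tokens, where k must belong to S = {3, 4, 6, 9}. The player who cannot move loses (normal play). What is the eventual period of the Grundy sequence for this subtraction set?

12

G(0) = 0
G(1) = mex{} = 0
G(2) = mex{} = 0
G(3) = mex{0} = 1
G(4) = mex{0,0} = 1
G(5) = mex{0,0} = 1
G(6) = mex{1,0,0} = 2
G(7) = mex{1,1,0} = 2
G(8) = mex{1,1,0} = 2
G(9) = mex{2,1,1,0} = 3
G(10) = mex{2,2,1,0} = 3
G(11) = mex{2,2,1,0} = 3
G(12) = mex{3,2,2,1} = 0
G(13) = mex{3,3,2,1} = 0
G(14) = mex{3,3,2,1} = 0
G(15) = mex{0,3,3,2} = 1
G(16) = mex{0,0,3,2} = 1
G(17) = mex{0,0,3,2} = 1
G(18) = mex{1,0,0,3} = 2
G(19) = mex{1,1,0,3} = 2
G(20) = mex{1,1,0,3} = 2
G(21) = mex{2,1,1,0} = 3
G(22) = mex{2,2,1,0} = 3
G(23) = mex{2,2,1,0} = 3
G(24) = mex{3,2,2,1} = 0
G(25) = mex{3,3,2,1} = 0
G(n+12) = G(n) holds for n = 0,…,8 (a full window of length max(S) = 9), so the sequence is purely periodic with period 12.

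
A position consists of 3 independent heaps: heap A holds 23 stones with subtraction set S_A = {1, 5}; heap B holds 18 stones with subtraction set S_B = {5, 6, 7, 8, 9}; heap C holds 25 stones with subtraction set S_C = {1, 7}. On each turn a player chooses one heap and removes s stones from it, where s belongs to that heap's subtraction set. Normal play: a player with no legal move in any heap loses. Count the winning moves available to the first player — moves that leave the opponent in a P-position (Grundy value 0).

0

Heap A, S = {1, 5}:
G(0) = 0
G(1) = mex{0} = 1
G(2) = mex{1} = 0
G(3) = mex{0} = 1
G(4) = mex{1} = 0
G(5) = mex{0,0} = 1
G(6) = mex{1,1} = 0
G(7) = mex{0,0} = 1
G(8) = mex{1,1} = 0
G(9) = mex{0,0} = 1
G(10) = mex{1,1} = 0
G(11) = mex{0,0} = 1
G(12) = mex{1,1} = 0
G(13) = mex{0,0} = 1
G(14) = mex{1,1} = 0
G(15) = mex{0,0} = 1
G(16) = mex{1,1} = 0
G(17) = mex{0,0} = 1
G(18) = mex{1,1} = 0
G(19) = mex{0,0} = 1
G(20) = mex{1,1} = 0
G(21) = mex{0,0} = 1
G(22) = mex{1,1} = 0
G(23) = mex{0,0} = 1
G_A(23) = 1.
Heap B, S = {5, 6, 7, 8, 9}:
G(0) = 0
G(1) = mex{} = 0
G(2) = mex{} = 0
G(3) = mex{} = 0
G(4) = mex{} = 0
G(5) = mex{0} = 1
G(6) = mex{0,0} = 1
G(7) = mex{0,0,0} = 1
G(8) = mex{0,0,0,0} = 1
G(9) = mex{0,0,0,0,0} = 1
G(10) = mex{1,0,0,0,0} = 2
G(11) = mex{1,1,0,0,0} = 2
G(12) = mex{1,1,1,0,0} = 2
G(13) = mex{1,1,1,1,0} = 2
G(14) = mex{1,1,1,1,1} = 0
G(15) = mex{2,1,1,1,1} = 0
G(16) = mex{2,2,1,1,1} = 0
G(17) = mex{2,2,2,1,1} = 0
G(18) = mex{2,2,2,2,1} = 0
G_B(18) = 0.
Heap C, S = {1, 7}:
G(0) = 0
G(1) = mex{0} = 1
G(2) = mex{1} = 0
G(3) = mex{0} = 1
G(4) = mex{1} = 0
G(5) = mex{0} = 1
G(6) = mex{1} = 0
G(7) = mex{0,0} = 1
G(8) = mex{1,1} = 0
G(9) = mex{0,0} = 1
G(10) = mex{1,1} = 0
G(11) = mex{0,0} = 1
G(12) = mex{1,1} = 0
G(13) = mex{0,0} = 1
G(14) = mex{1,1} = 0
G(15) = mex{0,0} = 1
G(16) = mex{1,1} = 0
G(17) = mex{0,0} = 1
G(18) = mex{1,1} = 0
G(19) = mex{0,0} = 1
G(20) = mex{1,1} = 0
G(21) = mex{0,0} = 1
G(22) = mex{1,1} = 0
G(23) = mex{0,0} = 1
G(24) = mex{1,1} = 0
G(25) = mex{0,0} = 1
G_C(25) = 1.
Combined Grundy value = 1 ⊕ 0 ⊕ 1 = 0.
A winning move leaves total XOR = 0, i.e. changes one component's Grundy value g to g ⊕ X where X is the current total.
Heap A: target g' = 1⊕0 = 1, but every legal move changes the Grundy value (mex property), so 0 moves.
Heap B: target g' = 0⊕0 = 0, but every legal move changes the Grundy value (mex property), so 0 moves.
Heap C: target g' = 1⊕0 = 1, but every legal move changes the Grundy value (mex property), so 0 moves.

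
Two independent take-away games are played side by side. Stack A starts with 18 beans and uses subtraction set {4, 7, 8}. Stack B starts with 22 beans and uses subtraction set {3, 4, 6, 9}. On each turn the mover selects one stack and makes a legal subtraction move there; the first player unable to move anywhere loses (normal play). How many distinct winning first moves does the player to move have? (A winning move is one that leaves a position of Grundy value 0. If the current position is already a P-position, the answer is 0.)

Stack A, S = {4, 7, 8}:
n :  0  1  2  3  4  5  6  7  8  9 10 11 12 13 14 15 16 17 18
G :  0  0  0  0  1  1  1  1  2  2  2  2  0  0  0  0  1  1  1
G_A(18) = 1.
Stack B, S = {3, 4, 6, 9}:
G(0) = 0
G(1) = mex{} = 0
G(2) = mex{} = 0
G(3) = mex{0} = 1
G(4) = mex{0,0} = 1
G(5) = mex{0,0} = 1
G(6) = mex{1,0,0} = 2
G(7) = mex{1,1,0} = 2
G(8) = mex{1,1,0} = 2
G(9) = mex{2,1,1,0} = 3
G(10) = mex{2,2,1,0} = 3
G(11) = mex{2,2,1,0} = 3
G(12) = mex{3,2,2,1} = 0
G(13) = mex{3,3,2,1} = 0
G(14) = mex{3,3,2,1} = 0
G(15) = mex{0,3,3,2} = 1
G(16) = mex{0,0,3,2} = 1
G(17) = mex{0,0,3,2} = 1
G(18) = mex{1,0,0,3} = 2
G(19) = mex{1,1,0,3} = 2
G(20) = mex{1,1,0,3} = 2
G(21) = mex{2,1,1,0} = 3
G(22) = mex{2,2,1,0} = 3
G_B(22) = 3.
Combined Grundy value = 1 ⊕ 3 = 2.
A winning move leaves total XOR = 0, i.e. changes one component's Grundy value g to g ⊕ X where X is the current total.
Stack A: need g' = 1⊕2 = 3. Options: 18−4→G=0, 18−7→G=2, 18−8→G=2. Hits: 0.
Stack B: need g' = 3⊕2 = 1. Options: 22−3→G=2, 22−4→G=2, 22−6→G=1, 22−9→G=0. Hits: 1.

1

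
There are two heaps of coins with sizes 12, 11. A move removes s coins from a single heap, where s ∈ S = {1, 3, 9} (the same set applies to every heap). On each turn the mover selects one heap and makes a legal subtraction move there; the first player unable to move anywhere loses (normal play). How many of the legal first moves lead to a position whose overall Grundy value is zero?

6

All heaps use S = {1, 3, 9}:
n :  0  1  2  3  4  5  6  7  8  9 10 11 12
G :  0  1  0  1  0  1  0  1  0  1  0  1  0
Heap A: G(12) = 0.
Heap B: G(11) = 1.
Combined Grundy value = 0 ⊕ 1 = 1.
A winning move leaves total XOR = 0, i.e. changes one component's Grundy value g to g ⊕ X where X is the current total.
Heap A: need g' = 0⊕1 = 1. Options: 12−1→G=1, 12−3→G=1, 12−9→G=1. Hits: 3.
Heap B: need g' = 1⊕1 = 0. Options: 11−1→G=0, 11−3→G=0, 11−9→G=0. Hits: 3.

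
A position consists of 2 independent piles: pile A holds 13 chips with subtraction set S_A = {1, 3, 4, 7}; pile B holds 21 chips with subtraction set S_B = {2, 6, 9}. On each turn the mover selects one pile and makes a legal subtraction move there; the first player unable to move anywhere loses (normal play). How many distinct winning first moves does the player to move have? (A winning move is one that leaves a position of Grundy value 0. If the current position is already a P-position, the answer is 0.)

Pile A, S = {1, 3, 4, 7}:
G(0) = 0
G(1) = mex{0} = 1
G(2) = mex{1} = 0
G(3) = mex{0,0} = 1
G(4) = mex{1,1,0} = 2
G(5) = mex{2,0,1} = 3
G(6) = mex{3,1,0} = 2
G(7) = mex{2,2,1,0} = 3
G(8) = mex{3,3,2,1} = 0
G(9) = mex{0,2,3,0} = 1
G(10) = mex{1,3,2,1} = 0
G(11) = mex{0,0,3,2} = 1
G(12) = mex{1,1,0,3} = 2
G(13) = mex{2,0,1,2} = 3
G_A(13) = 3.
Pile B, S = {2, 6, 9}:
n :  0  1  2  3  4  5  6  7  8  9 10 11 12 13 14 15 16 17 18 19 20 21
G :  0  0  1  1  0  0  1  1  0  2  1  3  0  2  1  0  0  1  1  0  0  1
G_B(21) = 1.
Combined Grundy value = 3 ⊕ 1 = 2.
A winning move leaves total XOR = 0, i.e. changes one component's Grundy value g to g ⊕ X where X is the current total.
Pile A: need g' = 3⊕2 = 1. Options: 13−1→G=2, 13−3→G=0, 13−4→G=1, 13−7→G=2. Hits: 1.
Pile B: need g' = 1⊕2 = 3. Options: 21−2→G=0, 21−6→G=0, 21−9→G=0. Hits: 0.

1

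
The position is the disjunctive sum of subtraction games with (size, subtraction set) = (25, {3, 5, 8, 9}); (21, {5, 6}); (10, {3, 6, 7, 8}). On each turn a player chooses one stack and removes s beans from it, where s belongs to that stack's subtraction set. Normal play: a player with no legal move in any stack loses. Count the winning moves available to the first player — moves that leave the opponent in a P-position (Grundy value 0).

Stack A, S = {3, 5, 8, 9}:
n :  0  1  2  3  4  5  6  7  8  9 10 11 12 13 14 15 16 17 18 19 20 21 22 23 24 25
G :  0  0  0  1  1  1  2  2  2  3  3  3  0  0  0  1  1  1  2  2  2  3  3  3  0  0
G_A(25) = 0.
Stack B, S = {5, 6}:
n :  0  1  2  3  4  5  6  7  8  9 10 11 12 13 14 15 16 17 18 19 20 21
G :  0  0  0  0  0  1  1  1  1  1  2  0  0  0  0  0  1  1  1  1  1  2
G_B(21) = 2.
Stack C, S = {3, 6, 7, 8}:
n :  0  1  2  3  4  5  6  7  8  9 10
G :  0  0  0  1  1  1  2  2  2  3  3
G_C(10) = 3.
Combined Grundy value = 0 ⊕ 2 ⊕ 3 = 1.
A winning move leaves total XOR = 0, i.e. changes one component's Grundy value g to g ⊕ X where X is the current total.
Stack A: need g' = 0⊕1 = 1. Options: 25−3→G=3, 25−5→G=2, 25−8→G=1, 25−9→G=1. Hits: 2.
Stack B: need g' = 2⊕1 = 3. Options: 21−5→G=1, 21−6→G=0. Hits: 0.
Stack C: need g' = 3⊕1 = 2. Options: 10−3→G=2, 10−6→G=1, 10−7→G=1, 10−8→G=0. Hits: 1.

3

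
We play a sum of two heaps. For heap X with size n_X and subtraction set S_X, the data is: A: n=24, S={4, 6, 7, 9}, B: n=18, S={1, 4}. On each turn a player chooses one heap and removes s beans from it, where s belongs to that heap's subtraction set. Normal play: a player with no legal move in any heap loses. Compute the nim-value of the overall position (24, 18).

3

Heap A, S = {4, 6, 7, 9}:
n :  0  1  2  3  4  5  6  7  8  9 10 11 12 13 14 15 16 17 18 19 20 21 22 23 24
G :  0  0  0  0  1  1  1  1  2  2  2  2  3  0  0  0  0  1  1  1  1  2  2  2  2
G_A(24) = 2.
Heap B, S = {1, 4}:
G(0) = 0
G(1) = mex{0} = 1
G(2) = mex{1} = 0
G(3) = mex{0} = 1
G(4) = mex{1,0} = 2
G(5) = mex{2,1} = 0
G(6) = mex{0,0} = 1
G(7) = mex{1,1} = 0
G(8) = mex{0,2} = 1
G(9) = mex{1,0} = 2
G(10) = mex{2,1} = 0
G(11) = mex{0,0} = 1
G(12) = mex{1,1} = 0
G(13) = mex{0,2} = 1
G(14) = mex{1,0} = 2
G(15) = mex{2,1} = 0
G(16) = mex{0,0} = 1
G(17) = mex{1,1} = 0
G(18) = mex{0,2} = 1
G_B(18) = 1.
Combined Grundy value = 2 ⊕ 1 = 3.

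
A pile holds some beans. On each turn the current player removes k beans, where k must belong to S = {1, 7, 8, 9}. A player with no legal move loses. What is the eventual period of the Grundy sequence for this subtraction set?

16

G(0) = 0
G(1) = mex{0} = 1
G(2) = mex{1} = 0
G(3) = mex{0} = 1
G(4) = mex{1} = 0
G(5) = mex{0} = 1
G(6) = mex{1} = 0
G(7) = mex{0,0} = 1
G(8) = mex{1,1,0} = 2
G(9) = mex{2,0,1,0} = 3
G(10) = mex{3,1,0,1} = 2
G(11) = mex{2,0,1,0} = 3
G(12) = mex{3,1,0,1} = 2
G(13) = mex{2,0,1,0} = 3
G(14) = mex{3,1,0,1} = 2
G(15) = mex{2,2,1,0} = 3
G(16) = mex{3,3,2,1} = 0
G(17) = mex{0,2,3,2} = 1
G(18) = mex{1,3,2,3} = 0
G(19) = mex{0,2,3,2} = 1
G(20) = mex{1,3,2,3} = 0
G(21) = mex{0,2,3,2} = 1
G(22) = mex{1,3,2,3} = 0
G(23) = mex{0,0,3,2} = 1
G(24) = mex{1,1,0,3} = 2
G(25) = mex{2,0,1,0} = 3
G(26) = mex{3,1,0,1} = 2
G(27) = mex{2,0,1,0} = 3
G(28) = mex{3,1,0,1} = 2
G(29) = mex{2,0,1,0} = 3
G(30) = mex{3,1,0,1} = 2
G(31) = mex{2,2,1,0} = 3
G(32) = mex{3,3,2,1} = 0
G(33) = mex{0,2,3,2} = 1
G(n+16) = G(n) holds for n = 0,…,8 (a full window of length max(S) = 9), so the sequence is purely periodic with period 16.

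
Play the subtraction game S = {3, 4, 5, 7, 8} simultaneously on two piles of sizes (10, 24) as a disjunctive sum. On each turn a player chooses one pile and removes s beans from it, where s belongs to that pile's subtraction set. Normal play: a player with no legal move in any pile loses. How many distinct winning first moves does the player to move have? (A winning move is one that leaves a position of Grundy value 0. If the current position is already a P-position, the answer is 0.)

All piles use S = {3, 4, 5, 7, 8}:
G(0) = 0
G(1) = mex{} = 0
G(2) = mex{} = 0
G(3) = mex{0} = 1
G(4) = mex{0,0} = 1
G(5) = mex{0,0,0} = 1
G(6) = mex{1,0,0} = 2
G(7) = mex{1,1,0,0} = 2
G(8) = mex{1,1,1,0,0} = 2
G(9) = mex{2,1,1,0,0} = 3
G(10) = mex{2,2,1,1,0} = 3
G(11) = mex{2,2,2,1,1} = 0
G(12) = mex{3,2,2,1,1} = 0
G(13) = mex{3,3,2,2,1} = 0
G(14) = mex{0,3,3,2,2} = 1
G(15) = mex{0,0,3,2,2} = 1
G(16) = mex{0,0,0,3,2} = 1
G(17) = mex{1,0,0,3,3} = 2
G(18) = mex{1,1,0,0,3} = 2
G(19) = mex{1,1,1,0,0} = 2
G(20) = mex{2,1,1,0,0} = 3
G(21) = mex{2,2,1,1,0} = 3
G(22) = mex{2,2,2,1,1} = 0
G(23) = mex{3,2,2,1,1} = 0
G(24) = mex{3,3,2,2,1} = 0
Pile A: G(10) = 3.
Pile B: G(24) = 0.
Combined Grundy value = 3 ⊕ 0 = 3.
A winning move leaves total XOR = 0, i.e. changes one component's Grundy value g to g ⊕ X where X is the current total.
Pile A: need g' = 3⊕3 = 0. Options: 10−3→G=2, 10−4→G=2, 10−5→G=1, 10−7→G=1, 10−8→G=0. Hits: 1.
Pile B: need g' = 0⊕3 = 3. Options: 24−3→G=3, 24−4→G=3, 24−5→G=2, 24−7→G=2, 24−8→G=1. Hits: 2.

3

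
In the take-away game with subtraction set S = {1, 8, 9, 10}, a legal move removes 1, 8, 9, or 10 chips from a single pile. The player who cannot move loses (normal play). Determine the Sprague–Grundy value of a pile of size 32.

3

n :  0  1  2  3  4  5  6  7  8  9 10 11 12 13 14 15 16 17 18 19 20 21 22 23 24 25 26 27 28 29 30 31 32
G :  0  1  0  1  0  1  0  1  2  3  2  3  2  3  2  3  4  0  1  0  1  0  1  0  1  2  3  2  3  2  3  2  3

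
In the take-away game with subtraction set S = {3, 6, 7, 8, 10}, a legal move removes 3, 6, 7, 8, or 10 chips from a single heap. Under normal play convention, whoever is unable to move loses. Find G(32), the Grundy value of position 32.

2

G(0) = 0
G(1) = mex{} = 0
G(2) = mex{} = 0
G(3) = mex{0} = 1
G(4) = mex{0} = 1
G(5) = mex{0} = 1
G(6) = mex{1,0} = 2
G(7) = mex{1,0,0} = 2
G(8) = mex{1,0,0,0} = 2
G(9) = mex{2,1,0,0} = 3
G(10) = mex{2,1,1,0,0} = 3
G(11) = mex{2,1,1,1,0} = 3
G(12) = mex{3,2,1,1,0} = 4
G(13) = mex{3,2,2,1,1} = 0
G(14) = mex{3,2,2,2,1} = 0
G(15) = mex{4,3,2,2,1} = 0
G(16) = mex{0,3,3,2,2} = 1
G(17) = mex{0,3,3,3,2} = 1
G(18) = mex{0,4,3,3,2} = 1
G(19) = mex{1,0,4,3,3} = 2
G(20) = mex{1,0,0,4,3} = 2
G(21) = mex{1,0,0,0,3} = 2
G(22) = mex{2,1,0,0,4} = 3
G(23) = mex{2,1,1,0,0} = 3
G(24) = mex{2,1,1,1,0} = 3
G(25) = mex{3,2,1,1,0} = 4
G(26) = mex{3,2,2,1,1} = 0
G(27) = mex{3,2,2,2,1} = 0
G(28) = mex{4,3,2,2,1} = 0
G(29) = mex{0,3,3,2,2} = 1
G(30) = mex{0,3,3,3,2} = 1
G(31) = mex{0,4,3,3,2} = 1
G(32) = mex{1,0,4,3,3} = 2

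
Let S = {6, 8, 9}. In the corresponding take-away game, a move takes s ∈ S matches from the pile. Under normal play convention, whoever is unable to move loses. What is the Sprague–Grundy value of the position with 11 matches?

1

G(0) = 0
G(1) = mex{} = 0
G(2) = mex{} = 0
G(3) = mex{} = 0
G(4) = mex{} = 0
G(5) = mex{} = 0
G(6) = mex{0} = 1
G(7) = mex{0} = 1
G(8) = mex{0,0} = 1
G(9) = mex{0,0,0} = 1
G(10) = mex{0,0,0} = 1
G(11) = mex{0,0,0} = 1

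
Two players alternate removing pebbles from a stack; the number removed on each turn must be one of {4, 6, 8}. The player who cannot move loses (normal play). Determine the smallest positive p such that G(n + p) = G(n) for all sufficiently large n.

12

G(0) = 0
G(1) = mex{} = 0
G(2) = mex{} = 0
G(3) = mex{} = 0
G(4) = mex{0} = 1
G(5) = mex{0} = 1
G(6) = mex{0,0} = 1
G(7) = mex{0,0} = 1
G(8) = mex{1,0,0} = 2
G(9) = mex{1,0,0} = 2
G(10) = mex{1,1,0} = 2
G(11) = mex{1,1,0} = 2
G(12) = mex{2,1,1} = 0
G(13) = mex{2,1,1} = 0
G(14) = mex{2,2,1} = 0
G(15) = mex{2,2,1} = 0
G(16) = mex{0,2,2} = 1
G(17) = mex{0,2,2} = 1
G(18) = mex{0,0,2} = 1
G(19) = mex{0,0,2} = 1
G(20) = mex{1,0,0} = 2
G(21) = mex{1,0,0} = 2
G(22) = mex{1,1,0} = 2
G(23) = mex{1,1,0} = 2
G(24) = mex{2,1,1} = 0
G(25) = mex{2,1,1} = 0
G(n+12) = G(n) holds for n = 0,…,7 (a full window of length max(S) = 8), so the sequence is purely periodic with period 12.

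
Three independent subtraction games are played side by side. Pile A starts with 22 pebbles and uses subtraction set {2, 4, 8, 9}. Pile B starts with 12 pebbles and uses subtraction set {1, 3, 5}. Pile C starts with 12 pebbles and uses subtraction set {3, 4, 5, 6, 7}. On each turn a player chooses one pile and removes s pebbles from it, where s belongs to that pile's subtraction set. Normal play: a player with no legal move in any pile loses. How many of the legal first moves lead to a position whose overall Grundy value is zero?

5

Pile A, S = {2, 4, 8, 9}:
G(0) = 0
G(1) = mex{} = 0
G(2) = mex{0} = 1
G(3) = mex{0} = 1
G(4) = mex{1,0} = 2
G(5) = mex{1,0} = 2
G(6) = mex{2,1} = 0
G(7) = mex{2,1} = 0
G(8) = mex{0,2,0} = 1
G(9) = mex{0,2,0,0} = 1
G(10) = mex{1,0,1,0} = 2
G(11) = mex{1,0,1,1} = 2
G(12) = mex{2,1,2,1} = 0
G(13) = mex{2,1,2,2} = 0
G(14) = mex{0,2,0,2} = 1
G(15) = mex{0,2,0,0} = 1
G(16) = mex{1,0,1,0} = 2
G(17) = mex{1,0,1,1} = 2
G(18) = mex{2,1,2,1} = 0
G(19) = mex{2,1,2,2} = 0
G(20) = mex{0,2,0,2} = 1
G(21) = mex{0,2,0,0} = 1
G(22) = mex{1,0,1,0} = 2
G_A(22) = 2.
Pile B, S = {1, 3, 5}:
n :  0  1  2  3  4  5  6  7  8  9 10 11 12
G :  0  1  0  1  0  1  0  1  0  1  0  1  0
G_B(12) = 0.
Pile C, S = {3, 4, 5, 6, 7}:
n :  0  1  2  3  4  5  6  7  8  9 10 11 12
G :  0  0  0  1  1  1  2  2  2  3  0  0  0
G_C(12) = 0.
Combined Grundy value = 2 ⊕ 0 ⊕ 0 = 2.
A winning move leaves total XOR = 0, i.e. changes one component's Grundy value g to g ⊕ X where X is the current total.
Pile A: need g' = 2⊕2 = 0. Options: 22−2→G=1, 22−4→G=0, 22−8→G=1, 22−9→G=0. Hits: 2.
Pile B: need g' = 0⊕2 = 2. Options: 12−1→G=1, 12−3→G=1, 12−5→G=1. Hits: 0.
Pile C: need g' = 0⊕2 = 2. Options: 12−3→G=3, 12−4→G=2, 12−5→G=2, 12−6→G=2, 12−7→G=1. Hits: 3.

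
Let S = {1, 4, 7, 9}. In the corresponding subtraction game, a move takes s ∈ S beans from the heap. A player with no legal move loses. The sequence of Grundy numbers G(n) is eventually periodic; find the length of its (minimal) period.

G(0) = 0
G(1) = mex{0} = 1
G(2) = mex{1} = 0
G(3) = mex{0} = 1
G(4) = mex{1,0} = 2
G(5) = mex{2,1} = 0
G(6) = mex{0,0} = 1
G(7) = mex{1,1,0} = 2
G(8) = mex{2,2,1} = 0
G(9) = mex{0,0,0,0} = 1
G(10) = mex{1,1,1,1} = 0
G(11) = mex{0,2,2,0} = 1
G(12) = mex{1,0,0,1} = 2
G(13) = mex{2,1,1,2} = 0
G(14) = mex{0,0,2,0} = 1
G(15) = mex{1,1,0,1} = 2
G(16) = mex{2,2,1,2} = 0
G(17) = mex{0,0,0,0} = 1
G(18) = mex{1,1,1,1} = 0
G(n+8) = G(n) holds for n = 0,…,8 (a full window of length max(S) = 9), so the sequence is purely periodic with period 8.

8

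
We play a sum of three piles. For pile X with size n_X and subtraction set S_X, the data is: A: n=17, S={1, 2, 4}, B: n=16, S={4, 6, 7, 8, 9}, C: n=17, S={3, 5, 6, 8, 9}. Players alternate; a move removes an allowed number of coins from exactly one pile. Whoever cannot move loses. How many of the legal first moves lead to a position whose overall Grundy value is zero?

4

Pile A, S = {1, 2, 4}:
G(0) = 0
G(1) = mex{0} = 1
G(2) = mex{1,0} = 2
G(3) = mex{2,1} = 0
G(4) = mex{0,2,0} = 1
G(5) = mex{1,0,1} = 2
G(6) = mex{2,1,2} = 0
G(7) = mex{0,2,0} = 1
G(8) = mex{1,0,1} = 2
G(9) = mex{2,1,2} = 0
G(10) = mex{0,2,0} = 1
G(11) = mex{1,0,1} = 2
G(12) = mex{2,1,2} = 0
G(13) = mex{0,2,0} = 1
G(14) = mex{1,0,1} = 2
G(15) = mex{2,1,2} = 0
G(16) = mex{0,2,0} = 1
G(17) = mex{1,0,1} = 2
G_A(17) = 2.
Pile B, S = {4, 6, 7, 8, 9}:
n :  0  1  2  3  4  5  6  7  8  9 10 11 12 13 14 15 16
G :  0  0  0  0  1  1  1  1  2  2  2  2  3  0  0  0  0
G_B(16) = 0.
Pile C, S = {3, 5, 6, 8, 9}:
n :  0  1  2  3  4  5  6  7  8  9 10 11 12 13 14 15 16 17
G :  0  0  0  1  1  1  2  2  2  3  3  3  0  0  0  1  1  1
G_C(17) = 1.
Combined Grundy value = 2 ⊕ 0 ⊕ 1 = 3.
A winning move leaves total XOR = 0, i.e. changes one component's Grundy value g to g ⊕ X where X is the current total.
Pile A: need g' = 2⊕3 = 1. Options: 17−1→G=1, 17−2→G=0, 17−4→G=1. Hits: 2.
Pile B: need g' = 0⊕3 = 3. Options: 16−4→G=3, 16−6→G=2, 16−7→G=2, 16−8→G=2, 16−9→G=1. Hits: 1.
Pile C: need g' = 1⊕3 = 2. Options: 17−3→G=0, 17−5→G=0, 17−6→G=3, 17−8→G=3, 17−9→G=2. Hits: 1.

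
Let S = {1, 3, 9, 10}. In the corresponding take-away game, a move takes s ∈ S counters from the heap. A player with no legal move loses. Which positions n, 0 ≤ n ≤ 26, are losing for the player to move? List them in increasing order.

G(0) = 0
G(1) = mex{0} = 1
G(2) = mex{1} = 0
G(3) = mex{0,0} = 1
G(4) = mex{1,1} = 0
G(5) = mex{0,0} = 1
G(6) = mex{1,1} = 0
G(7) = mex{0,0} = 1
G(8) = mex{1,1} = 0
G(9) = mex{0,0,0} = 1
G(10) = mex{1,1,1,0} = 2
G(11) = mex{2,0,0,1} = 3
G(12) = mex{3,1,1,0} = 2
G(13) = mex{2,2,0,1} = 3
G(14) = mex{3,3,1,0} = 2
G(15) = mex{2,2,0,1} = 3
G(16) = mex{3,3,1,0} = 2
G(17) = mex{2,2,0,1} = 3
G(18) = mex{3,3,1,0} = 2
G(19) = mex{2,2,2,1} = 0
G(20) = mex{0,3,3,2} = 1
G(21) = mex{1,2,2,3} = 0
G(22) = mex{0,0,3,2} = 1
G(23) = mex{1,1,2,3} = 0
G(24) = mex{0,0,3,2} = 1
G(25) = mex{1,1,2,3} = 0
G(26) = mex{0,0,3,2} = 1
P-positions are exactly the n with G(n) = 0.

0, 2, 4, 6, 8, 19, 21, 23, 25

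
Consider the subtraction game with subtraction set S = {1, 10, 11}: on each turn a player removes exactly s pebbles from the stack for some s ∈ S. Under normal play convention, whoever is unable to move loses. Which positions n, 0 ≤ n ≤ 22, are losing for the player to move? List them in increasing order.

0, 2, 4, 6, 8, 20, 22

n :  0  1  2  3  4  5  6  7  8  9 10 11 12 13 14 15 16 17 18 19 20 21 22
G :  0  1  0  1  0  1  0  1  0  1  2  3  2  3  2  3  2  3  2  3  0  1  0
P-positions are exactly the n with G(n) = 0.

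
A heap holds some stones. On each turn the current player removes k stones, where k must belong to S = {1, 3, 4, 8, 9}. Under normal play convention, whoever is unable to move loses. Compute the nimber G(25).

1

G(0) = 0
G(1) = mex{0} = 1
G(2) = mex{1} = 0
G(3) = mex{0,0} = 1
G(4) = mex{1,1,0} = 2
G(5) = mex{2,0,1} = 3
G(6) = mex{3,1,0} = 2
G(7) = mex{2,2,1} = 0
G(8) = mex{0,3,2,0} = 1
G(9) = mex{1,2,3,1,0} = 4
G(10) = mex{4,0,2,0,1} = 3
G(11) = mex{3,1,0,1,0} = 2
G(12) = mex{2,4,1,2,1} = 0
G(13) = mex{0,3,4,3,2} = 1
G(14) = mex{1,2,3,2,3} = 0
G(15) = mex{0,0,2,0,2} = 1
G(16) = mex{1,1,0,1,0} = 2
G(17) = mex{2,0,1,4,1} = 3
G(18) = mex{3,1,0,3,4} = 2
G(19) = mex{2,2,1,2,3} = 0
G(20) = mex{0,3,2,0,2} = 1
G(21) = mex{1,2,3,1,0} = 4
G(22) = mex{4,0,2,0,1} = 3
G(23) = mex{3,1,0,1,0} = 2
G(24) = mex{2,4,1,2,1} = 0
G(25) = mex{0,3,4,3,2} = 1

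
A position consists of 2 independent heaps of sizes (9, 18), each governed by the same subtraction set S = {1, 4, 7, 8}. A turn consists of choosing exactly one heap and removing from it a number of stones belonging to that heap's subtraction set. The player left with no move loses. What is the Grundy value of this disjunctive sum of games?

All heaps use S = {1, 4, 7, 8}:
G(0) = 0
G(1) = mex{0} = 1
G(2) = mex{1} = 0
G(3) = mex{0} = 1
G(4) = mex{1,0} = 2
G(5) = mex{2,1} = 0
G(6) = mex{0,0} = 1
G(7) = mex{1,1,0} = 2
G(8) = mex{2,2,1,0} = 3
G(9) = mex{3,0,0,1} = 2
G(10) = mex{2,1,1,0} = 3
G(11) = mex{3,2,2,1} = 0
G(12) = mex{0,3,0,2} = 1
G(13) = mex{1,2,1,0} = 3
G(14) = mex{3,3,2,1} = 0
G(15) = mex{0,0,3,2} = 1
G(16) = mex{1,1,2,3} = 0
G(17) = mex{0,3,3,2} = 1
G(18) = mex{1,0,0,3} = 2
Heap A: G(9) = 2.
Heap B: G(18) = 2.
Combined Grundy value = 2 ⊕ 2 = 0.

0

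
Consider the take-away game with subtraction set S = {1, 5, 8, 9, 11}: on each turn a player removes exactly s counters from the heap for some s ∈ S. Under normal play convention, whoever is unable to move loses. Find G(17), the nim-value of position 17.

n :  0  1  2  3  4  5  6  7  8  9 10 11 12 13 14 15 16 17
G :  0  1  0  1  0  1  0  1  2  3  2  3  2  3  2  3  0  1

1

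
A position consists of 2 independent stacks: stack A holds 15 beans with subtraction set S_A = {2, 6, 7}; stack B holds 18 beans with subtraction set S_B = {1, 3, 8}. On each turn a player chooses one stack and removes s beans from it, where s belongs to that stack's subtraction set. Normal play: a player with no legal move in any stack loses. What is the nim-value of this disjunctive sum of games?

Stack A, S = {2, 6, 7}:
n :  0  1  2  3  4  5  6  7  8  9 10 11 12 13 14 15
G :  0  0  1  1  0  0  1  1  2  0  3  1  2  0  0  1
G_A(15) = 1.
Stack B, S = {1, 3, 8}:
n :  0  1  2  3  4  5  6  7  8  9 10 11 12 13 14 15 16 17 18
G :  0  1  0  1  0  1  0  1  2  3  2  0  1  0  1  0  1  0  1
G_B(18) = 1.
Combined Grundy value = 1 ⊕ 1 = 0.

0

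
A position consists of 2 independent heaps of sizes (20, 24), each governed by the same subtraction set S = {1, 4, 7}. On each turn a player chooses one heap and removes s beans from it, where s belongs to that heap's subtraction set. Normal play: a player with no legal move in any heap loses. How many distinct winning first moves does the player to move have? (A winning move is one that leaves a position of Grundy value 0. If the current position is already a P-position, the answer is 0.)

4

All heaps use S = {1, 4, 7}:
n :  0  1  2  3  4  5  6  7  8  9 10 11 12 13 14 15 16 17 18 19 20 21 22 23 24
G :  0  1  0  1  2  0  1  2  0  1  0  1  2  0  1  2  0  1  0  1  2  0  1  2  0
Heap A: G(20) = 2.
Heap B: G(24) = 0.
Combined Grundy value = 2 ⊕ 0 = 2.
A winning move leaves total XOR = 0, i.e. changes one component's Grundy value g to g ⊕ X where X is the current total.
Heap A: need g' = 2⊕2 = 0. Options: 20−1→G=1, 20−4→G=0, 20−7→G=0. Hits: 2.
Heap B: need g' = 0⊕2 = 2. Options: 24−1→G=2, 24−4→G=2, 24−7→G=1. Hits: 2.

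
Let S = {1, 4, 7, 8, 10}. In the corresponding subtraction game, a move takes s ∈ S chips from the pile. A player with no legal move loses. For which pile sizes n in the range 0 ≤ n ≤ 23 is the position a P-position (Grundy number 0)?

G(0) = 0
G(1) = mex{0} = 1
G(2) = mex{1} = 0
G(3) = mex{0} = 1
G(4) = mex{1,0} = 2
G(5) = mex{2,1} = 0
G(6) = mex{0,0} = 1
G(7) = mex{1,1,0} = 2
G(8) = mex{2,2,1,0} = 3
G(9) = mex{3,0,0,1} = 2
G(10) = mex{2,1,1,0,0} = 3
G(11) = mex{3,2,2,1,1} = 0
G(12) = mex{0,3,0,2,0} = 1
G(13) = mex{1,2,1,0,1} = 3
G(14) = mex{3,3,2,1,2} = 0
G(15) = mex{0,0,3,2,0} = 1
G(16) = mex{1,1,2,3,1} = 0
G(17) = mex{0,3,3,2,2} = 1
G(18) = mex{1,0,0,3,3} = 2
G(19) = mex{2,1,1,0,2} = 3
G(20) = mex{3,0,3,1,3} = 2
G(21) = mex{2,1,0,3,0} = 4
G(22) = mex{4,2,1,0,1} = 3
G(23) = mex{3,3,0,1,3} = 2
P-positions are exactly the n with G(n) = 0.

0, 2, 5, 11, 14, 16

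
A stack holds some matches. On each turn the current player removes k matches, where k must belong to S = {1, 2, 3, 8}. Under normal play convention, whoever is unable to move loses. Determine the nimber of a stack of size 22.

0

n :  0  1  2  3  4  5  6  7  8  9 10 11 12 13 14 15 16 17 18 19 20 21 22
G :  0  1  2  3  0  1  2  3  4  0  1  2  3  0  1  2  3  4  0  1  2  3  0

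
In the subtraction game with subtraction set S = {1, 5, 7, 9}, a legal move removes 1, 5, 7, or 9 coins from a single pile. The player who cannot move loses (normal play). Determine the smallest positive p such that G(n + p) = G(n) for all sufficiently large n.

2

G(0) = 0
G(1) = mex{0} = 1
G(2) = mex{1} = 0
G(3) = mex{0} = 1
G(4) = mex{1} = 0
G(5) = mex{0,0} = 1
G(6) = mex{1,1} = 0
G(7) = mex{0,0,0} = 1
G(8) = mex{1,1,1} = 0
G(9) = mex{0,0,0,0} = 1
G(10) = mex{1,1,1,1} = 0
G(11) = mex{0,0,0,0} = 1
G(12) = mex{1,1,1,1} = 0
G(13) = mex{0,0,0,0} = 1
G(14) = mex{1,1,1,1} = 0
G(n+2) = G(n) holds for n = 0,…,8 (a full window of length max(S) = 9), so the sequence is purely periodic with period 2.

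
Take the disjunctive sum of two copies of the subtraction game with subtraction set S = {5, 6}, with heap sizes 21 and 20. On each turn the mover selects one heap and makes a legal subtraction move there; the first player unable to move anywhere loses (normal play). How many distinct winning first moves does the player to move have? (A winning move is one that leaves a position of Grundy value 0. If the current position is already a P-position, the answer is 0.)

1

All heaps use S = {5, 6}:
G(0) = 0
G(1) = mex{} = 0
G(2) = mex{} = 0
G(3) = mex{} = 0
G(4) = mex{} = 0
G(5) = mex{0} = 1
G(6) = mex{0,0} = 1
G(7) = mex{0,0} = 1
G(8) = mex{0,0} = 1
G(9) = mex{0,0} = 1
G(10) = mex{1,0} = 2
G(11) = mex{1,1} = 0
G(12) = mex{1,1} = 0
G(13) = mex{1,1} = 0
G(14) = mex{1,1} = 0
G(15) = mex{2,1} = 0
G(16) = mex{0,2} = 1
G(17) = mex{0,0} = 1
G(18) = mex{0,0} = 1
G(19) = mex{0,0} = 1
G(20) = mex{0,0} = 1
G(21) = mex{1,0} = 2
Heap A: G(21) = 2.
Heap B: G(20) = 1.
Combined Grundy value = 2 ⊕ 1 = 3.
A winning move leaves total XOR = 0, i.e. changes one component's Grundy value g to g ⊕ X where X is the current total.
Heap A: need g' = 2⊕3 = 1. Options: 21−5→G=1, 21−6→G=0. Hits: 1.
Heap B: need g' = 1⊕3 = 2. Options: 20−5→G=0, 20−6→G=0. Hits: 0.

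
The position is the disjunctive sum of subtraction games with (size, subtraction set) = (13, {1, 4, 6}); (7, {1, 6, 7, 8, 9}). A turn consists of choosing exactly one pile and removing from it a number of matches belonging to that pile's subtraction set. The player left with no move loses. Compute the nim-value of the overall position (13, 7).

Pile A, S = {1, 4, 6}:
n :  0  1  2  3  4  5  6  7  8  9 10 11 12 13
G :  0  1  0  1  2  0  1  0  1  2  0  1  0  1
G_A(13) = 1.
Pile B, S = {1, 6, 7, 8, 9}:
G(0) = 0
G(1) = mex{0} = 1
G(2) = mex{1} = 0
G(3) = mex{0} = 1
G(4) = mex{1} = 0
G(5) = mex{0} = 1
G(6) = mex{1,0} = 2
G(7) = mex{2,1,0} = 3
G_B(7) = 3.
Combined Grundy value = 1 ⊕ 3 = 2.

2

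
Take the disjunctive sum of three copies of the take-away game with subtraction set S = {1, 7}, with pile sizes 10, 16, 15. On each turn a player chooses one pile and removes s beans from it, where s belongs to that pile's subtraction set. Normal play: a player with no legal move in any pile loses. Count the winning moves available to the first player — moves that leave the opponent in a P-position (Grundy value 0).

All piles use S = {1, 7}:
G(0) = 0
G(1) = mex{0} = 1
G(2) = mex{1} = 0
G(3) = mex{0} = 1
G(4) = mex{1} = 0
G(5) = mex{0} = 1
G(6) = mex{1} = 0
G(7) = mex{0,0} = 1
G(8) = mex{1,1} = 0
G(9) = mex{0,0} = 1
G(10) = mex{1,1} = 0
G(11) = mex{0,0} = 1
G(12) = mex{1,1} = 0
G(13) = mex{0,0} = 1
G(14) = mex{1,1} = 0
G(15) = mex{0,0} = 1
G(16) = mex{1,1} = 0
Pile A: G(10) = 0.
Pile B: G(16) = 0.
Pile C: G(15) = 1.
Combined Grundy value = 0 ⊕ 0 ⊕ 1 = 1.
A winning move leaves total XOR = 0, i.e. changes one component's Grundy value g to g ⊕ X where X is the current total.
Pile A: need g' = 0⊕1 = 1. Options: 10−1→G=1, 10−7→G=1. Hits: 2.
Pile B: need g' = 0⊕1 = 1. Options: 16−1→G=1, 16−7→G=1. Hits: 2.
Pile C: need g' = 1⊕1 = 0. Options: 15−1→G=0, 15−7→G=0. Hits: 2.

6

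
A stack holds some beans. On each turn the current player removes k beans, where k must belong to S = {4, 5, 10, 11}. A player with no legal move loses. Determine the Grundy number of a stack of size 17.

n :  0  1  2  3  4  5  6  7  8  9 10 11 12 13 14 15 16 17
G :  0  0  0  0  1  1  1  1  2  0  2  2  3  1  3  0  0  0

0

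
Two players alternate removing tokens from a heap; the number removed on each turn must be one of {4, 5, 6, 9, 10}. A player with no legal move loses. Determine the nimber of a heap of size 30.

n :  0  1  2  3  4  5  6  7  8  9 10 11 12 13 14 15 16 17 18 19 20 21 22 23 24 25 26 27 28 29 30
G :  0  0  0  0  1  1  1  1  2  2  2  2  3  3  0  0  0  0  1  1  1  1  2  2  2  2  3  3  0  0  0

0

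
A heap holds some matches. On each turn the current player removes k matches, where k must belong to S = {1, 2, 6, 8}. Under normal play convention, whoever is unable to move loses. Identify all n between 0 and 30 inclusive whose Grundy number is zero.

G(0) = 0
G(1) = mex{0} = 1
G(2) = mex{1,0} = 2
G(3) = mex{2,1} = 0
G(4) = mex{0,2} = 1
G(5) = mex{1,0} = 2
G(6) = mex{2,1,0} = 3
G(7) = mex{3,2,1} = 0
G(8) = mex{0,3,2,0} = 1
G(9) = mex{1,0,0,1} = 2
G(10) = mex{2,1,1,2} = 0
G(11) = mex{0,2,2,0} = 1
G(12) = mex{1,0,3,1} = 2
G(13) = mex{2,1,0,2} = 3
G(14) = mex{3,2,1,3} = 0
G(15) = mex{0,3,2,0} = 1
G(16) = mex{1,0,0,1} = 2
G(17) = mex{2,1,1,2} = 0
G(18) = mex{0,2,2,0} = 1
G(19) = mex{1,0,3,1} = 2
G(20) = mex{2,1,0,2} = 3
G(21) = mex{3,2,1,3} = 0
G(22) = mex{0,3,2,0} = 1
G(23) = mex{1,0,0,1} = 2
G(24) = mex{2,1,1,2} = 0
G(25) = mex{0,2,2,0} = 1
G(26) = mex{1,0,3,1} = 2
G(27) = mex{2,1,0,2} = 3
G(28) = mex{3,2,1,3} = 0
G(29) = mex{0,3,2,0} = 1
G(30) = mex{1,0,0,1} = 2
P-positions are exactly the n with G(n) = 0.

0, 3, 7, 10, 14, 17, 21, 24, 28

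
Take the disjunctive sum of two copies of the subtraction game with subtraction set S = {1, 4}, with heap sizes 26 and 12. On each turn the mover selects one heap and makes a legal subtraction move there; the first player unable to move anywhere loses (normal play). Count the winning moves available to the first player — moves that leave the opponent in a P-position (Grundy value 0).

All heaps use S = {1, 4}:
G(0) = 0
G(1) = mex{0} = 1
G(2) = mex{1} = 0
G(3) = mex{0} = 1
G(4) = mex{1,0} = 2
G(5) = mex{2,1} = 0
G(6) = mex{0,0} = 1
G(7) = mex{1,1} = 0
G(8) = mex{0,2} = 1
G(9) = mex{1,0} = 2
G(10) = mex{2,1} = 0
G(11) = mex{0,0} = 1
G(12) = mex{1,1} = 0
G(13) = mex{0,2} = 1
G(14) = mex{1,0} = 2
G(15) = mex{2,1} = 0
G(16) = mex{0,0} = 1
G(17) = mex{1,1} = 0
G(18) = mex{0,2} = 1
G(19) = mex{1,0} = 2
G(20) = mex{2,1} = 0
G(21) = mex{0,0} = 1
G(22) = mex{1,1} = 0
G(23) = mex{0,2} = 1
G(24) = mex{1,0} = 2
G(25) = mex{2,1} = 0
G(26) = mex{0,0} = 1
Heap A: G(26) = 1.
Heap B: G(12) = 0.
Combined Grundy value = 1 ⊕ 0 = 1.
A winning move leaves total XOR = 0, i.e. changes one component's Grundy value g to g ⊕ X where X is the current total.
Heap A: need g' = 1⊕1 = 0. Options: 26−1→G=0, 26−4→G=0. Hits: 2.
Heap B: need g' = 0⊕1 = 1. Options: 12−1→G=1, 12−4→G=1. Hits: 2.

4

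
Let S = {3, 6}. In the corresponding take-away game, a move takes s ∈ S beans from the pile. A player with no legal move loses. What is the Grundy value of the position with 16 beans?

G(0) = 0
G(1) = mex{} = 0
G(2) = mex{} = 0
G(3) = mex{0} = 1
G(4) = mex{0} = 1
G(5) = mex{0} = 1
G(6) = mex{1,0} = 2
G(7) = mex{1,0} = 2
G(8) = mex{1,0} = 2
G(9) = mex{2,1} = 0
G(10) = mex{2,1} = 0
G(11) = mex{2,1} = 0
G(12) = mex{0,2} = 1
G(13) = mex{0,2} = 1
G(14) = mex{0,2} = 1
G(15) = mex{1,0} = 2
G(16) = mex{1,0} = 2

2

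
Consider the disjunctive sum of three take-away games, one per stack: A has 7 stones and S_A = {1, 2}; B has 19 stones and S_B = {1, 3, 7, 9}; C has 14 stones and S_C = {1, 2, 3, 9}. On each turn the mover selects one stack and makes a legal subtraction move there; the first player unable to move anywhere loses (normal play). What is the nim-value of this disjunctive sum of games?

2

Stack A, S = {1, 2}:
G(0) = 0
G(1) = mex{0} = 1
G(2) = mex{1,0} = 2
G(3) = mex{2,1} = 0
G(4) = mex{0,2} = 1
G(5) = mex{1,0} = 2
G(6) = mex{2,1} = 0
G(7) = mex{0,2} = 1
G_A(7) = 1.
Stack B, S = {1, 3, 7, 9}:
n :  0  1  2  3  4  5  6  7  8  9 10 11 12 13 14 15 16 17 18 19
G :  0  1  0  1  0  1  0  1  0  1  0  1  0  1  0  1  0  1  0  1
G_B(19) = 1.
Stack C, S = {1, 2, 3, 9}:
n :  0  1  2  3  4  5  6  7  8  9 10 11 12 13 14
G :  0  1  2  3  0  1  2  3  0  1  2  3  0  1  2
G_C(14) = 2.
Combined Grundy value = 1 ⊕ 1 ⊕ 2 = 2.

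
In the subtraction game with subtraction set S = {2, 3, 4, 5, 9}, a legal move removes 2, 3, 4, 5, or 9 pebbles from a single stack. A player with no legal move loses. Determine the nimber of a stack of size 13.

3

G(0) = 0
G(1) = mex{} = 0
G(2) = mex{0} = 1
G(3) = mex{0,0} = 1
G(4) = mex{1,0,0} = 2
G(5) = mex{1,1,0,0} = 2
G(6) = mex{2,1,1,0} = 3
G(7) = mex{2,2,1,1} = 0
G(8) = mex{3,2,2,1} = 0
G(9) = mex{0,3,2,2,0} = 1
G(10) = mex{0,0,3,2,0} = 1
G(11) = mex{1,0,0,3,1} = 2
G(12) = mex{1,1,0,0,1} = 2
G(13) = mex{2,1,1,0,2} = 3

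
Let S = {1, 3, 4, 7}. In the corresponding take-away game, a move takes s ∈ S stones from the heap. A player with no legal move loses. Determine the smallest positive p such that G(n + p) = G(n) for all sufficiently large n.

8

G(0) = 0
G(1) = mex{0} = 1
G(2) = mex{1} = 0
G(3) = mex{0,0} = 1
G(4) = mex{1,1,0} = 2
G(5) = mex{2,0,1} = 3
G(6) = mex{3,1,0} = 2
G(7) = mex{2,2,1,0} = 3
G(8) = mex{3,3,2,1} = 0
G(9) = mex{0,2,3,0} = 1
G(10) = mex{1,3,2,1} = 0
G(11) = mex{0,0,3,2} = 1
G(12) = mex{1,1,0,3} = 2
G(13) = mex{2,0,1,2} = 3
G(14) = mex{3,1,0,3} = 2
G(15) = mex{2,2,1,0} = 3
G(16) = mex{3,3,2,1} = 0
G(17) = mex{0,2,3,0} = 1
G(n+8) = G(n) holds for n = 0,…,6 (a full window of length max(S) = 7), so the sequence is purely periodic with period 8.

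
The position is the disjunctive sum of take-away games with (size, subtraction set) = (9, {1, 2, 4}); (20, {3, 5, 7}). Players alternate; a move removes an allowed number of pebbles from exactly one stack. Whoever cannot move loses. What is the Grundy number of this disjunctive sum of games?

Stack A, S = {1, 2, 4}:
n : 0 1 2 3 4 5 6 7 8 9
G : 0 1 2 0 1 2 0 1 2 0
G_A(9) = 0.
Stack B, S = {3, 5, 7}:
G(0) = 0
G(1) = mex{} = 0
G(2) = mex{} = 0
G(3) = mex{0} = 1
G(4) = mex{0} = 1
G(5) = mex{0,0} = 1
G(6) = mex{1,0} = 2
G(7) = mex{1,0,0} = 2
G(8) = mex{1,1,0} = 2
G(9) = mex{2,1,0} = 3
G(10) = mex{2,1,1} = 0
G(11) = mex{2,2,1} = 0
G(12) = mex{3,2,1} = 0
G(13) = mex{0,2,2} = 1
G(14) = mex{0,3,2} = 1
G(15) = mex{0,0,2} = 1
G(16) = mex{1,0,3} = 2
G(17) = mex{1,0,0} = 2
G(18) = mex{1,1,0} = 2
G(19) = mex{2,1,0} = 3
G(20) = mex{2,1,1} = 0
G_B(20) = 0.
Combined Grundy value = 0 ⊕ 0 = 0.

0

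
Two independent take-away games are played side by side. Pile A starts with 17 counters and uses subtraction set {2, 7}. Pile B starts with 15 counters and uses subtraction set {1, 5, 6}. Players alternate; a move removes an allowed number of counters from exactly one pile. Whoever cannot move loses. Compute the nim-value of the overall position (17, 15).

2

Pile A, S = {2, 7}:
G(0) = 0
G(1) = mex{} = 0
G(2) = mex{0} = 1
G(3) = mex{0} = 1
G(4) = mex{1} = 0
G(5) = mex{1} = 0
G(6) = mex{0} = 1
G(7) = mex{0,0} = 1
G(8) = mex{1,0} = 2
G(9) = mex{1,1} = 0
G(10) = mex{2,1} = 0
G(11) = mex{0,0} = 1
G(12) = mex{0,0} = 1
G(13) = mex{1,1} = 0
G(14) = mex{1,1} = 0
G(15) = mex{0,2} = 1
G(16) = mex{0,0} = 1
G(17) = mex{1,0} = 2
G_A(17) = 2.
Pile B, S = {1, 5, 6}:
G(0) = 0
G(1) = mex{0} = 1
G(2) = mex{1} = 0
G(3) = mex{0} = 1
G(4) = mex{1} = 0
G(5) = mex{0,0} = 1
G(6) = mex{1,1,0} = 2
G(7) = mex{2,0,1} = 3
G(8) = mex{3,1,0} = 2
G(9) = mex{2,0,1} = 3
G(10) = mex{3,1,0} = 2
G(11) = mex{2,2,1} = 0
G(12) = mex{0,3,2} = 1
G(13) = mex{1,2,3} = 0
G(14) = mex{0,3,2} = 1
G(15) = mex{1,2,3} = 0
G_B(15) = 0.
Combined Grundy value = 2 ⊕ 0 = 2.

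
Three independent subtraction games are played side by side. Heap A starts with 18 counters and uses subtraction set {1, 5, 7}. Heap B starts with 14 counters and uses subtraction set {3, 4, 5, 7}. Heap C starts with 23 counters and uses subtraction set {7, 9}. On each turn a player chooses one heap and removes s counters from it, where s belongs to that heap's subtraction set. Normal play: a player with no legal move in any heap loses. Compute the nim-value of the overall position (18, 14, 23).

Heap A, S = {1, 5, 7}:
G(0) = 0
G(1) = mex{0} = 1
G(2) = mex{1} = 0
G(3) = mex{0} = 1
G(4) = mex{1} = 0
G(5) = mex{0,0} = 1
G(6) = mex{1,1} = 0
G(7) = mex{0,0,0} = 1
G(8) = mex{1,1,1} = 0
G(9) = mex{0,0,0} = 1
G(10) = mex{1,1,1} = 0
G(11) = mex{0,0,0} = 1
G(12) = mex{1,1,1} = 0
G(13) = mex{0,0,0} = 1
G(14) = mex{1,1,1} = 0
G(15) = mex{0,0,0} = 1
G(16) = mex{1,1,1} = 0
G(17) = mex{0,0,0} = 1
G(18) = mex{1,1,1} = 0
G_A(18) = 0.
Heap B, S = {3, 4, 5, 7}:
G(0) = 0
G(1) = mex{} = 0
G(2) = mex{} = 0
G(3) = mex{0} = 1
G(4) = mex{0,0} = 1
G(5) = mex{0,0,0} = 1
G(6) = mex{1,0,0} = 2
G(7) = mex{1,1,0,0} = 2
G(8) = mex{1,1,1,0} = 2
G(9) = mex{2,1,1,0} = 3
G(10) = mex{2,2,1,1} = 0
G(11) = mex{2,2,2,1} = 0
G(12) = mex{3,2,2,1} = 0
G(13) = mex{0,3,2,2} = 1
G(14) = mex{0,0,3,2} = 1
G_B(14) = 1.
Heap C, S = {7, 9}:
G(0) = 0
G(1) = mex{} = 0
G(2) = mex{} = 0
G(3) = mex{} = 0
G(4) = mex{} = 0
G(5) = mex{} = 0
G(6) = mex{} = 0
G(7) = mex{0} = 1
G(8) = mex{0} = 1
G(9) = mex{0,0} = 1
G(10) = mex{0,0} = 1
G(11) = mex{0,0} = 1
G(12) = mex{0,0} = 1
G(13) = mex{0,0} = 1
G(14) = mex{1,0} = 2
G(15) = mex{1,0} = 2
G(16) = mex{1,1} = 0
G(17) = mex{1,1} = 0
G(18) = mex{1,1} = 0
G(19) = mex{1,1} = 0
G(20) = mex{1,1} = 0
G(21) = mex{2,1} = 0
G(22) = mex{2,1} = 0
G(23) = mex{0,2} = 1
G_C(23) = 1.
Combined Grundy value = 0 ⊕ 1 ⊕ 1 = 0.

0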